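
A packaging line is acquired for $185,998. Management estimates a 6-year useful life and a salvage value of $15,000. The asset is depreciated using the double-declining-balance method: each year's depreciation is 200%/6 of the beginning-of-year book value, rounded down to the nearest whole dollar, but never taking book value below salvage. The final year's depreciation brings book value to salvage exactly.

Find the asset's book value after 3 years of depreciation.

Depreciable base = $185,998 − $15,000 = $170,998.
Year 1: ⌊$185,998 × 200%/6⌋ = $61,999. Book value $123,999.
Year 2: ⌊$123,999 × 200%/6⌋ = $41,333. Book value $82,666.
Year 3: ⌊$82,666 × 200%/6⌋ = $27,555. Book value $55,111.

$55,111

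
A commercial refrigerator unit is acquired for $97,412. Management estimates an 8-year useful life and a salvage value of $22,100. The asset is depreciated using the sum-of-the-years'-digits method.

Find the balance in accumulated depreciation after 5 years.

$62,760

Depreciable base = $97,412 − $22,100 = $75,312.
Sum of the years' digits = 8+7+6+5+4+3+2+1 = 36.
Year 1: $75,312 × 8/36 = $16,736. Book value $80,676.
Year 2: $75,312 × 7/36 = $14,644. Book value $66,032.
Year 3: $75,312 × 6/36 = $12,552. Book value $53,480.
Year 4: $75,312 × 5/36 = $10,460. Book value $43,020.
Year 5: $75,312 × 4/36 = $8,368. Book value $34,652.
Accumulated through year 5 = $97,412 − $34,652 = $62,760.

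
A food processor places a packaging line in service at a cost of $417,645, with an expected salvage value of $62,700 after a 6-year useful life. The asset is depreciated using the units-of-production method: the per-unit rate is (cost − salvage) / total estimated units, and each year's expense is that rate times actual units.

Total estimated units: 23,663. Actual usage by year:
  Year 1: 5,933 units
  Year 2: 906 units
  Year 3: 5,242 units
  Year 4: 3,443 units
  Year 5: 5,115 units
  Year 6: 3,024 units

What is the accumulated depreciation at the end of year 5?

$309,585

Depreciable base = $417,645 − $62,700 = $354,945.
Rate = $354,945 / 23,663 units = $15 per unit.
Year 1: 5,933 × $15 = $88,995. Book value $328,650.
Year 2: 906 × $15 = $13,590. Book value $315,060.
Year 3: 5,242 × $15 = $78,630. Book value $236,430.
Year 4: 3,443 × $15 = $51,645. Book value $184,785.
Year 5: 5,115 × $15 = $76,725. Book value $108,060.
Accumulated through year 5 = $417,645 − $108,060 = $309,585.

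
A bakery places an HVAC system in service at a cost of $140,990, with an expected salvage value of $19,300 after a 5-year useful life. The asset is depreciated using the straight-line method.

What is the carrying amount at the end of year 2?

$92,314

Depreciable base = $140,990 − $19,300 = $121,690.
Annual expense = $121,690 / 5 = $24,338.
End of year 1: book value $116,652.
End of year 2: book value $92,314.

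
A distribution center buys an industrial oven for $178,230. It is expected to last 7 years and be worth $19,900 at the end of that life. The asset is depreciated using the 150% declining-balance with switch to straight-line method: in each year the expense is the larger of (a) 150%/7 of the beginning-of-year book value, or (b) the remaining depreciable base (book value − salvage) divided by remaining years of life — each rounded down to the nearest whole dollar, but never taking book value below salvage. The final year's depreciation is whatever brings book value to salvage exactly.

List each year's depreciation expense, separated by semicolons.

Depreciable base = $178,230 − $19,900 = $158,330.
Year 1: DB = ⌊$178,230 × 150%/7⌋ = $38,192; SL = ⌊$158,330/7⌋ = $22,618 → take DB $38,192. Book value $140,038.
Year 2: DB = ⌊$140,038 × 150%/7⌋ = $30,008; SL = ⌊$120,138/6⌋ = $20,023 → take DB $30,008. Book value $110,030.
Year 3: DB = ⌊$110,030 × 150%/7⌋ = $23,577; SL = ⌊$90,130/5⌋ = $18,026 → take DB $23,577. Book value $86,453.
Year 4: DB = ⌊$86,453 × 150%/7⌋ = $18,525; SL = ⌊$66,553/4⌋ = $16,638 → take DB $18,525. Book value $67,928.
Year 5: DB = ⌊$67,928 × 150%/7⌋ = $14,556; SL = ⌊$48,028/3⌋ = $16,009 → take SL $16,009. Book value $51,919.
Year 6: DB = ⌊$51,919 × 150%/7⌋ = $11,125; SL = ⌊$32,019/2⌋ = $16,009 → take SL $16,009. Book value $35,910.
Year 7 (final): $35,910 − $19,900 = $16,010. Book value $19,900.

$38,192; $30,008; $23,577; $18,525; $16,009; $16,009; $16,010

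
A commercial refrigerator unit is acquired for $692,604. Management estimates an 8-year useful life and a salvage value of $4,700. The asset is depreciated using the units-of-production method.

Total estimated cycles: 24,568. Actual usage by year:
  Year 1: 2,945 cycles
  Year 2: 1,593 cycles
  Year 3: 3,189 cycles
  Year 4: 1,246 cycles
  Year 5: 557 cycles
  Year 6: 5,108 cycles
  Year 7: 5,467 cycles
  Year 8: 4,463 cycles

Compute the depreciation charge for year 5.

$15,596

Depreciable base = $692,604 − $4,700 = $687,904.
Rate = $687,904 / 24,568 cycles = $28 per cycle.
Year 1: 2,945 × $28 = $82,460. Book value $610,144.
Year 2: 1,593 × $28 = $44,604. Book value $565,540.
Year 3: 3,189 × $28 = $89,292. Book value $476,248.
Year 4: 1,246 × $28 = $34,888. Book value $441,360.
Year 5: 557 × $28 = $15,596. Book value $425,764.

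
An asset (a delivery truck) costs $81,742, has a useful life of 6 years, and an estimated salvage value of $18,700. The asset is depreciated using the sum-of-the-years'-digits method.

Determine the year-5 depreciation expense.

Depreciable base = $81,742 − $18,700 = $63,042.
Sum of the years' digits = 6+5+4+3+2+1 = 21.
Year 1: $63,042 × 6/21 = $18,012. Book value $63,730.
Year 2: $63,042 × 5/21 = $15,010. Book value $48,720.
Year 3: $63,042 × 4/21 = $12,008. Book value $36,712.
Year 4: $63,042 × 3/21 = $9,006. Book value $27,706.
Year 5: $63,042 × 2/21 = $6,004. Book value $21,702.

$6,004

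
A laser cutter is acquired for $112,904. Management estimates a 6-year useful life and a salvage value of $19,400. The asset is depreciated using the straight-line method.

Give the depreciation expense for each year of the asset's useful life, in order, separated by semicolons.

Depreciable base = $112,904 − $19,400 = $93,504.
Annual expense = $93,504 / 6 = $15,584.
End of year 1: book value $97,320.
End of year 2: book value $81,736.
End of year 3: book value $66,152.
End of year 4: book value $50,568.
End of year 5: book value $34,984.
End of year 6: book value $19,400.

$15,584; $15,584; $15,584; $15,584; $15,584; $15,584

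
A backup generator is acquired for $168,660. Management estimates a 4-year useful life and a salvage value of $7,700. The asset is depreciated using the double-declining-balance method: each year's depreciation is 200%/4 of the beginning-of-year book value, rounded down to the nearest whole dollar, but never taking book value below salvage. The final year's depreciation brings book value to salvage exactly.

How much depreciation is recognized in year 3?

$21,082

Depreciable base = $168,660 − $7,700 = $160,960.
Year 1: ⌊$168,660 × 200%/4⌋ = $84,330. Book value $84,330.
Year 2: ⌊$84,330 × 200%/4⌋ = $42,165. Book value $42,165.
Year 3: ⌊$42,165 × 200%/4⌋ = $21,082. Book value $21,083.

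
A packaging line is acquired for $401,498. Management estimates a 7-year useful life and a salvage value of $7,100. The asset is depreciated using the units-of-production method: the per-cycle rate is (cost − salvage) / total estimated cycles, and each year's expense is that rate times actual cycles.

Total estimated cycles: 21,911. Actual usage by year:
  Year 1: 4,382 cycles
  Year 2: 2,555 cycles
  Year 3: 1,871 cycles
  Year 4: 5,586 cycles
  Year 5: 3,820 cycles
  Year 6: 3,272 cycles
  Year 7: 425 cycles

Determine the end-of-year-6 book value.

$14,750

Depreciable base = $401,498 − $7,100 = $394,398.
Rate = $394,398 / 21,911 cycles = $18 per cycle.
Year 1: 4,382 × $18 = $78,876. Book value $322,622.
Year 2: 2,555 × $18 = $45,990. Book value $276,632.
Year 3: 1,871 × $18 = $33,678. Book value $242,954.
Year 4: 5,586 × $18 = $100,548. Book value $142,406.
Year 5: 3,820 × $18 = $68,760. Book value $73,646.
Year 6: 3,272 × $18 = $58,896. Book value $14,750.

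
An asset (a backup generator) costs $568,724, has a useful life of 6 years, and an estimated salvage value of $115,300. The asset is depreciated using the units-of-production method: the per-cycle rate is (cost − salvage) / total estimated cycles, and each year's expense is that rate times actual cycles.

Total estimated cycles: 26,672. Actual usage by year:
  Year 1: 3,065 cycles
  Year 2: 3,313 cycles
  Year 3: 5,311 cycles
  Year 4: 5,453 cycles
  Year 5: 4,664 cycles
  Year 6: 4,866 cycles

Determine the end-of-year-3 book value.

$370,011

Depreciable base = $568,724 − $115,300 = $453,424.
Rate = $453,424 / 26,672 cycles = $17 per cycle.
Year 1: 3,065 × $17 = $52,105. Book value $516,619.
Year 2: 3,313 × $17 = $56,321. Book value $460,298.
Year 3: 5,311 × $17 = $90,287. Book value $370,011.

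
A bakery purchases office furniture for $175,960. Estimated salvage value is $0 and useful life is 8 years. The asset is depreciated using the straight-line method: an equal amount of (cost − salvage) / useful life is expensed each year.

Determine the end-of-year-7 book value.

Depreciable base = $175,960 − $0 = $175,960.
Annual expense = $175,960 / 8 = $21,995.
End of year 1: book value $153,965.
End of year 2: book value $131,970.
End of year 3: book value $109,975.
End of year 4: book value $87,980.
End of year 5: book value $65,985.
End of year 6: book value $43,990.
End of year 7: book value $21,995.

$21,995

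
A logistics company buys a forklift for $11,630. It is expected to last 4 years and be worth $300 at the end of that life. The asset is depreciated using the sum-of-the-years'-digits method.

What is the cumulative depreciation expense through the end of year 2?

Depreciable base = $11,630 − $300 = $11,330.
Sum of the years' digits = 4+3+2+1 = 10.
Year 1: $11,330 × 4/10 = $4,532. Book value $7,098.
Year 2: $11,330 × 3/10 = $3,399. Book value $3,699.
Accumulated through year 2 = $11,630 − $3,699 = $7,931.

$7,931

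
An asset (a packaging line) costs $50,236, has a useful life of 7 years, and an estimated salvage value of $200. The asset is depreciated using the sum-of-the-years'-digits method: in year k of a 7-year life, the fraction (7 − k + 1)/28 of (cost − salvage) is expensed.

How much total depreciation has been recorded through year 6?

$48,249

Depreciable base = $50,236 − $200 = $50,036.
Sum of the years' digits = 7+6+5+4+3+2+1 = 28.
Year 1: $50,036 × 7/28 = $12,509. Book value $37,727.
Year 2: $50,036 × 6/28 = $10,722. Book value $27,005.
Year 3: $50,036 × 5/28 = $8,935. Book value $18,070.
Year 4: $50,036 × 4/28 = $7,148. Book value $10,922.
Year 5: $50,036 × 3/28 = $5,361. Book value $5,561.
Year 6: $50,036 × 2/28 = $3,574. Book value $1,987.
Accumulated through year 6 = $50,236 − $1,987 = $48,249.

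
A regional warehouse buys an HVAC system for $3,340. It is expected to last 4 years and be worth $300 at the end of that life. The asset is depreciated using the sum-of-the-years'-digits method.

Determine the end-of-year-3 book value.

$604

Depreciable base = $3,340 − $300 = $3,040.
Sum of the years' digits = 4+3+2+1 = 10.
Year 1: $3,040 × 4/10 = $1,216. Book value $2,124.
Year 2: $3,040 × 3/10 = $912. Book value $1,212.
Year 3: $3,040 × 2/10 = $608. Book value $604.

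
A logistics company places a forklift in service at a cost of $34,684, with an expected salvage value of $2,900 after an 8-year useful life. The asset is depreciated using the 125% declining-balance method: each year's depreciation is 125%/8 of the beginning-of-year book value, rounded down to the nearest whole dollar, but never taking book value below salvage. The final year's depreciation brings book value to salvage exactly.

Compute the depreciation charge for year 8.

Depreciable base = $34,684 − $2,900 = $31,784.
Year 1: ⌊$34,684 × 125%/8⌋ = $5,419. Book value $29,265.
Year 2: ⌊$29,265 × 125%/8⌋ = $4,572. Book value $24,693.
Year 3: ⌊$24,693 × 125%/8⌋ = $3,858. Book value $20,835.
Year 4: ⌊$20,835 × 125%/8⌋ = $3,255. Book value $17,580.
Year 5: ⌊$17,580 × 125%/8⌋ = $2,746. Book value $14,834.
Year 6: ⌊$14,834 × 125%/8⌋ = $2,317. Book value $12,517.
Year 7: ⌊$12,517 × 125%/8⌋ = $1,955. Book value $10,562.
Year 8 (final): $10,562 − $2,900 = $7,662. Book value $2,900.

$7,662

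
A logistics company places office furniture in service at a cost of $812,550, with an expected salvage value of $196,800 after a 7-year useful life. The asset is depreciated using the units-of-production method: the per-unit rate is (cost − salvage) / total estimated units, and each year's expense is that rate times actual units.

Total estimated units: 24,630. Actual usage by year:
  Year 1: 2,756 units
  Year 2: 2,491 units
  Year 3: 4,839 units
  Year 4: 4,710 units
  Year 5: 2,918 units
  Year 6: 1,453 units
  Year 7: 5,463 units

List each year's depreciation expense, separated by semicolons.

$68,900; $62,275; $120,975; $117,750; $72,950; $36,325; $136,575

Depreciable base = $812,550 − $196,800 = $615,750.
Rate = $615,750 / 24,630 units = $25 per unit.
Year 1: 2,756 × $25 = $68,900. Book value $743,650.
Year 2: 2,491 × $25 = $62,275. Book value $681,375.
Year 3: 4,839 × $25 = $120,975. Book value $560,400.
Year 4: 4,710 × $25 = $117,750. Book value $442,650.
Year 5: 2,918 × $25 = $72,950. Book value $369,700.
Year 6: 1,453 × $25 = $36,325. Book value $333,375.
Year 7: 5,463 × $25 = $136,575. Book value $196,800.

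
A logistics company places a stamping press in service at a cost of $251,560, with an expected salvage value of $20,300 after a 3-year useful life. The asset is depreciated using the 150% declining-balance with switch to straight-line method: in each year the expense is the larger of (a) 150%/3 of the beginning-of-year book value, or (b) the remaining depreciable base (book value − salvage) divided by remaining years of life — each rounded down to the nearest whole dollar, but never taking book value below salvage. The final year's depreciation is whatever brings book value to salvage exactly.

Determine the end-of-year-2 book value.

$62,890

Depreciable base = $251,560 − $20,300 = $231,260.
Year 1: DB = ⌊$251,560 × 150%/3⌋ = $125,780; SL = ⌊$231,260/3⌋ = $77,086 → take DB $125,780. Book value $125,780.
Year 2: DB = ⌊$125,780 × 150%/3⌋ = $62,890; SL = ⌊$105,480/2⌋ = $52,740 → take DB $62,890. Book value $62,890.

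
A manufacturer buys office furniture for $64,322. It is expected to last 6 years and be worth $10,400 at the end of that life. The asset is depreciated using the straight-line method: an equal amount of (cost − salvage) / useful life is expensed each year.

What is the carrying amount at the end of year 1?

Depreciable base = $64,322 − $10,400 = $53,922.
Annual expense = $53,922 / 6 = $8,987.
End of year 1: book value $55,335.

$55,335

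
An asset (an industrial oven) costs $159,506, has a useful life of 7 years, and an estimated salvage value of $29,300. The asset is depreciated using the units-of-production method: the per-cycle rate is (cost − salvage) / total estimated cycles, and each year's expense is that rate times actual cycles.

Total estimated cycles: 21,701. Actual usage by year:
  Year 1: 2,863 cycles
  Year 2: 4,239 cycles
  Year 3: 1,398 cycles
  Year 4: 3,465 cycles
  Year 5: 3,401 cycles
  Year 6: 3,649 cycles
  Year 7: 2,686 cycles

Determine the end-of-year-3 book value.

$108,506

Depreciable base = $159,506 − $29,300 = $130,206.
Rate = $130,206 / 21,701 cycles = $6 per cycle.
Year 1: 2,863 × $6 = $17,178. Book value $142,328.
Year 2: 4,239 × $6 = $25,434. Book value $116,894.
Year 3: 1,398 × $6 = $8,388. Book value $108,506.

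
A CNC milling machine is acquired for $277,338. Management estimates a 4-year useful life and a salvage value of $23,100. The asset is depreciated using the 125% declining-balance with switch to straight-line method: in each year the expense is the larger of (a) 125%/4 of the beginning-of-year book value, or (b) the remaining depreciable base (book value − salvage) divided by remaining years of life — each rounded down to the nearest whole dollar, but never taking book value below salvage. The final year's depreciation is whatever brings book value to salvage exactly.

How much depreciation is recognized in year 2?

$59,584

Depreciable base = $277,338 − $23,100 = $254,238.
Year 1: DB = ⌊$277,338 × 125%/4⌋ = $86,668; SL = ⌊$254,238/4⌋ = $63,559 → take DB $86,668. Book value $190,670.
Year 2: DB = ⌊$190,670 × 125%/4⌋ = $59,584; SL = ⌊$167,570/3⌋ = $55,856 → take DB $59,584. Book value $131,086.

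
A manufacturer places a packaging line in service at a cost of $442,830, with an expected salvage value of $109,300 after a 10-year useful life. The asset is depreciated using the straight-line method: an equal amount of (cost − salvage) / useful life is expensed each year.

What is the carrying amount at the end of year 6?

$242,712

Depreciable base = $442,830 − $109,300 = $333,530.
Annual expense = $333,530 / 10 = $33,353.
End of year 1: book value $409,477.
End of year 2: book value $376,124.
End of year 3: book value $342,771.
End of year 4: book value $309,418.
End of year 5: book value $276,065.
End of year 6: book value $242,712.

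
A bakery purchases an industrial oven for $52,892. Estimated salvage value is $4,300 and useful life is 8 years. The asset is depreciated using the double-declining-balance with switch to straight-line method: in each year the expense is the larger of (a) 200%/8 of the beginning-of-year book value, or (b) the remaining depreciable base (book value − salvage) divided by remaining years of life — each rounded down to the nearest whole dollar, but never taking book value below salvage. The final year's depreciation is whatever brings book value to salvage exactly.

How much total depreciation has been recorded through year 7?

$46,035

Depreciable base = $52,892 − $4,300 = $48,592.
Year 1: DB = ⌊$52,892 × 200%/8⌋ = $13,223; SL = ⌊$48,592/8⌋ = $6,074 → take DB $13,223. Book value $39,669.
Year 2: DB = ⌊$39,669 × 200%/8⌋ = $9,917; SL = ⌊$35,369/7⌋ = $5,052 → take DB $9,917. Book value $29,752.
Year 3: DB = ⌊$29,752 × 200%/8⌋ = $7,438; SL = ⌊$25,452/6⌋ = $4,242 → take DB $7,438. Book value $22,314.
Year 4: DB = ⌊$22,314 × 200%/8⌋ = $5,578; SL = ⌊$18,014/5⌋ = $3,602 → take DB $5,578. Book value $16,736.
Year 5: DB = ⌊$16,736 × 200%/8⌋ = $4,184; SL = ⌊$12,436/4⌋ = $3,109 → take DB $4,184. Book value $12,552.
Year 6: DB = ⌊$12,552 × 200%/8⌋ = $3,138; SL = ⌊$8,252/3⌋ = $2,750 → take DB $3,138. Book value $9,414.
Year 7: DB = ⌊$9,414 × 200%/8⌋ = $2,353; SL = ⌊$5,114/2⌋ = $2,557 → take SL $2,557. Book value $6,857.
Accumulated through year 7 = $52,892 − $6,857 = $46,035.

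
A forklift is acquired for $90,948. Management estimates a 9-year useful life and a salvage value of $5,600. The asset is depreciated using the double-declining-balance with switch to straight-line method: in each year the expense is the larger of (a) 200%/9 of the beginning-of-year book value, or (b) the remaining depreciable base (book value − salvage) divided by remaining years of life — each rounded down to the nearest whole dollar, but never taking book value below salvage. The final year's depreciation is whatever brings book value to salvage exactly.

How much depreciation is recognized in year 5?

Depreciable base = $90,948 − $5,600 = $85,348.
Year 1: DB = ⌊$90,948 × 200%/9⌋ = $20,210; SL = ⌊$85,348/9⌋ = $9,483 → take DB $20,210. Book value $70,738.
Year 2: DB = ⌊$70,738 × 200%/9⌋ = $15,719; SL = ⌊$65,138/8⌋ = $8,142 → take DB $15,719. Book value $55,019.
Year 3: DB = ⌊$55,019 × 200%/9⌋ = $12,226; SL = ⌊$49,419/7⌋ = $7,059 → take DB $12,226. Book value $42,793.
Year 4: DB = ⌊$42,793 × 200%/9⌋ = $9,509; SL = ⌊$37,193/6⌋ = $6,198 → take DB $9,509. Book value $33,284.
Year 5: DB = ⌊$33,284 × 200%/9⌋ = $7,396; SL = ⌊$27,684/5⌋ = $5,536 → take DB $7,396. Book value $25,888.

$7,396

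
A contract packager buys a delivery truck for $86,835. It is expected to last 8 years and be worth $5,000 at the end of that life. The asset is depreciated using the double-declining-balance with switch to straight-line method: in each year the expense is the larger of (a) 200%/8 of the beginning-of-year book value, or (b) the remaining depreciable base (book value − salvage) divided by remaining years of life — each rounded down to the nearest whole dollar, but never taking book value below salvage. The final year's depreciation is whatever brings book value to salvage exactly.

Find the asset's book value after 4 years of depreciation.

Depreciable base = $86,835 − $5,000 = $81,835.
Year 1: DB = ⌊$86,835 × 200%/8⌋ = $21,708; SL = ⌊$81,835/8⌋ = $10,229 → take DB $21,708. Book value $65,127.
Year 2: DB = ⌊$65,127 × 200%/8⌋ = $16,281; SL = ⌊$60,127/7⌋ = $8,589 → take DB $16,281. Book value $48,846.
Year 3: DB = ⌊$48,846 × 200%/8⌋ = $12,211; SL = ⌊$43,846/6⌋ = $7,307 → take DB $12,211. Book value $36,635.
Year 4: DB = ⌊$36,635 × 200%/8⌋ = $9,158; SL = ⌊$31,635/5⌋ = $6,327 → take DB $9,158. Book value $27,477.

$27,477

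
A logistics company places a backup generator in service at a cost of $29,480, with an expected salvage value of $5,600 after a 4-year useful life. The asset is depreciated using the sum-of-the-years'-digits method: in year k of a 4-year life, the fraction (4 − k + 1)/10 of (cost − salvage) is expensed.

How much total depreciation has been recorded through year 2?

$16,716

Depreciable base = $29,480 − $5,600 = $23,880.
Sum of the years' digits = 4+3+2+1 = 10.
Year 1: $23,880 × 4/10 = $9,552. Book value $19,928.
Year 2: $23,880 × 3/10 = $7,164. Book value $12,764.
Accumulated through year 2 = $29,480 − $12,764 = $16,716.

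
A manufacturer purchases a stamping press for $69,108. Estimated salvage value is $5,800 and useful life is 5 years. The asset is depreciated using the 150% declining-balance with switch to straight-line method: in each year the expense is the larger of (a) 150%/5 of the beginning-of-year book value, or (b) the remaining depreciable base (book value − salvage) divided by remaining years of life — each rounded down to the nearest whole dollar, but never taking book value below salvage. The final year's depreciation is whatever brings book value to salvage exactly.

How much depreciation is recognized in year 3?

$10,159

Depreciable base = $69,108 − $5,800 = $63,308.
Year 1: DB = ⌊$69,108 × 150%/5⌋ = $20,732; SL = ⌊$63,308/5⌋ = $12,661 → take DB $20,732. Book value $48,376.
Year 2: DB = ⌊$48,376 × 150%/5⌋ = $14,512; SL = ⌊$42,576/4⌋ = $10,644 → take DB $14,512. Book value $33,864.
Year 3: DB = ⌊$33,864 × 150%/5⌋ = $10,159; SL = ⌊$28,064/3⌋ = $9,354 → take DB $10,159. Book value $23,705.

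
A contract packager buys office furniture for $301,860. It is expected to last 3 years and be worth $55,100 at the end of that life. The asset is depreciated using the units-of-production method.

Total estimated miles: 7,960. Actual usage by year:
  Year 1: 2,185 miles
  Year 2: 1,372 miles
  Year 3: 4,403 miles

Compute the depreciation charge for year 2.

Depreciable base = $301,860 − $55,100 = $246,760.
Rate = $246,760 / 7,960 miles = $31 per mile.
Year 1: 2,185 × $31 = $67,735. Book value $234,125.
Year 2: 1,372 × $31 = $42,532. Book value $191,593.

$42,532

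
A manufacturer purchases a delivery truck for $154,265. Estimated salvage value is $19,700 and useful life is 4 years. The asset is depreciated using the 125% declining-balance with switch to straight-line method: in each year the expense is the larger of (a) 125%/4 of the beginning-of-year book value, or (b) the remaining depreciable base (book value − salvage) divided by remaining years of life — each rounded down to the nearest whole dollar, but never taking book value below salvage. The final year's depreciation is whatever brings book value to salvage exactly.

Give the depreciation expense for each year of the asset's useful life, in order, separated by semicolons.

$48,207; $33,143; $26,607; $26,608

Depreciable base = $154,265 − $19,700 = $134,565.
Year 1: DB = ⌊$154,265 × 125%/4⌋ = $48,207; SL = ⌊$134,565/4⌋ = $33,641 → take DB $48,207. Book value $106,058.
Year 2: DB = ⌊$106,058 × 125%/4⌋ = $33,143; SL = ⌊$86,358/3⌋ = $28,786 → take DB $33,143. Book value $72,915.
Year 3: DB = ⌊$72,915 × 125%/4⌋ = $22,785; SL = ⌊$53,215/2⌋ = $26,607 → take SL $26,607. Book value $46,308.
Year 4 (final): $46,308 − $19,700 = $26,608. Book value $19,700.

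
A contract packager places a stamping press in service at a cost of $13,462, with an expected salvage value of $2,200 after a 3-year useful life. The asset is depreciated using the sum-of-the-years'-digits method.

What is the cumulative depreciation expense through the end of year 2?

Depreciable base = $13,462 − $2,200 = $11,262.
Sum of the years' digits = 3+2+1 = 6.
Year 1: $11,262 × 3/6 = $5,631. Book value $7,831.
Year 2: $11,262 × 2/6 = $3,754. Book value $4,077.
Accumulated through year 2 = $13,462 − $4,077 = $9,385.

$9,385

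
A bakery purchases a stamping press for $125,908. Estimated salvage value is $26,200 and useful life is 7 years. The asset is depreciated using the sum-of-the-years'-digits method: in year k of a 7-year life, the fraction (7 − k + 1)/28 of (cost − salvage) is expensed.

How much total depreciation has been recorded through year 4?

Depreciable base = $125,908 − $26,200 = $99,708.
Sum of the years' digits = 7+6+5+4+3+2+1 = 28.
Year 1: $99,708 × 7/28 = $24,927. Book value $100,981.
Year 2: $99,708 × 6/28 = $21,366. Book value $79,615.
Year 3: $99,708 × 5/28 = $17,805. Book value $61,810.
Year 4: $99,708 × 4/28 = $14,244. Book value $47,566.
Accumulated through year 4 = $125,908 − $47,566 = $78,342.

$78,342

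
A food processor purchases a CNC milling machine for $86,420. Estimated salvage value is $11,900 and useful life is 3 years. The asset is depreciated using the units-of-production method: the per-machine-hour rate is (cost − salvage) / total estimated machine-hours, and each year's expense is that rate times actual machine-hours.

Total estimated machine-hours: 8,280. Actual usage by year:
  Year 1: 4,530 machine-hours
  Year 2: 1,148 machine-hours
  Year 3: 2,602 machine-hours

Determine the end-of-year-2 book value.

Depreciable base = $86,420 − $11,900 = $74,520.
Rate = $74,520 / 8,280 machine-hours = $9 per machine-hour.
Year 1: 4,530 × $9 = $40,770. Book value $45,650.
Year 2: 1,148 × $9 = $10,332. Book value $35,318.

$35,318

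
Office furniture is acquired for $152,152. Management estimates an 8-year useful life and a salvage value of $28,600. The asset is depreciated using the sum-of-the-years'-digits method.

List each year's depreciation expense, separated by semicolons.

$27,456; $24,024; $20,592; $17,160; $13,728; $10,296; $6,864; $3,432

Depreciable base = $152,152 − $28,600 = $123,552.
Sum of the years' digits = 8+7+6+5+4+3+2+1 = 36.
Year 1: $123,552 × 8/36 = $27,456. Book value $124,696.
Year 2: $123,552 × 7/36 = $24,024. Book value $100,672.
Year 3: $123,552 × 6/36 = $20,592. Book value $80,080.
Year 4: $123,552 × 5/36 = $17,160. Book value $62,920.
Year 5: $123,552 × 4/36 = $13,728. Book value $49,192.
Year 6: $123,552 × 3/36 = $10,296. Book value $38,896.
Year 7: $123,552 × 2/36 = $6,864. Book value $32,032.
Year 8: $123,552 × 1/36 = $3,432. Book value $28,600.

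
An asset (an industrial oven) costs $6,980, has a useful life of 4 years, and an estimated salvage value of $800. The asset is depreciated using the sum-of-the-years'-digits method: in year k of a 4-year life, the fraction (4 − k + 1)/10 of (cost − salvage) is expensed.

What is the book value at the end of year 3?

$1,418

Depreciable base = $6,980 − $800 = $6,180.
Sum of the years' digits = 4+3+2+1 = 10.
Year 1: $6,180 × 4/10 = $2,472. Book value $4,508.
Year 2: $6,180 × 3/10 = $1,854. Book value $2,654.
Year 3: $6,180 × 2/10 = $1,236. Book value $1,418.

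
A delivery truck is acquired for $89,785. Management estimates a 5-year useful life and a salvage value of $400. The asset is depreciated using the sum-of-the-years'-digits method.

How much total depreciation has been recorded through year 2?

Depreciable base = $89,785 − $400 = $89,385.
Sum of the years' digits = 5+4+3+2+1 = 15.
Year 1: $89,385 × 5/15 = $29,795. Book value $59,990.
Year 2: $89,385 × 4/15 = $23,836. Book value $36,154.
Accumulated through year 2 = $89,785 − $36,154 = $53,631.

$53,631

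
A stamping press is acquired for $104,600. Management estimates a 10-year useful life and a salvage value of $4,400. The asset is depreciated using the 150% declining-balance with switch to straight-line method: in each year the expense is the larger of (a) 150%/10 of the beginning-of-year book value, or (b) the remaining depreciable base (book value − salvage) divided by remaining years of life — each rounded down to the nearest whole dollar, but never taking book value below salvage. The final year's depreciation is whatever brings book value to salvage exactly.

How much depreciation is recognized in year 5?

Depreciable base = $104,600 − $4,400 = $100,200.
Year 1: DB = ⌊$104,600 × 150%/10⌋ = $15,690; SL = ⌊$100,200/10⌋ = $10,020 → take DB $15,690. Book value $88,910.
Year 2: DB = ⌊$88,910 × 150%/10⌋ = $13,336; SL = ⌊$84,510/9⌋ = $9,390 → take DB $13,336. Book value $75,574.
Year 3: DB = ⌊$75,574 × 150%/10⌋ = $11,336; SL = ⌊$71,174/8⌋ = $8,896 → take DB $11,336. Book value $64,238.
Year 4: DB = ⌊$64,238 × 150%/10⌋ = $9,635; SL = ⌊$59,838/7⌋ = $8,548 → take DB $9,635. Book value $54,603.
Year 5: DB = ⌊$54,603 × 150%/10⌋ = $8,190; SL = ⌊$50,203/6⌋ = $8,367 → take SL $8,367. Book value $46,236.

$8,367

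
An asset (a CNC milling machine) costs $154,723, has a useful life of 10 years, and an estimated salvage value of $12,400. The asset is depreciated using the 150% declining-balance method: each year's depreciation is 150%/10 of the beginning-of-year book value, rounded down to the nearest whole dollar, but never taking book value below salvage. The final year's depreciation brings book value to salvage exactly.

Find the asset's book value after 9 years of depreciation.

$35,838

Depreciable base = $154,723 − $12,400 = $142,323.
Year 1: ⌊$154,723 × 150%/10⌋ = $23,208. Book value $131,515.
Year 2: ⌊$131,515 × 150%/10⌋ = $19,727. Book value $111,788.
Year 3: ⌊$111,788 × 150%/10⌋ = $16,768. Book value $95,020.
Year 4: ⌊$95,020 × 150%/10⌋ = $14,253. Book value $80,767.
Year 5: ⌊$80,767 × 150%/10⌋ = $12,115. Book value $68,652.
Year 6: ⌊$68,652 × 150%/10⌋ = $10,297. Book value $58,355.
Year 7: ⌊$58,355 × 150%/10⌋ = $8,753. Book value $49,602.
Year 8: ⌊$49,602 × 150%/10⌋ = $7,440. Book value $42,162.
Year 9: ⌊$42,162 × 150%/10⌋ = $6,324. Book value $35,838.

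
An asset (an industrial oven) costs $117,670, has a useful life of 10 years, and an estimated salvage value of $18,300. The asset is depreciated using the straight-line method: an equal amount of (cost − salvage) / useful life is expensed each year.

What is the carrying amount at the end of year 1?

Depreciable base = $117,670 − $18,300 = $99,370.
Annual expense = $99,370 / 10 = $9,937.
End of year 1: book value $107,733.

$107,733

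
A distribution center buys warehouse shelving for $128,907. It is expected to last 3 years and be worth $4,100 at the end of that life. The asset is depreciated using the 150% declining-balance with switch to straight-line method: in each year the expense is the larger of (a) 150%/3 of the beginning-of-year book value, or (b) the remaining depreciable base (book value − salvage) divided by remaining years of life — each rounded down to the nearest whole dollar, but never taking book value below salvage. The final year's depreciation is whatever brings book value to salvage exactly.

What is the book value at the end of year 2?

$32,227

Depreciable base = $128,907 − $4,100 = $124,807.
Year 1: DB = ⌊$128,907 × 150%/3⌋ = $64,453; SL = ⌊$124,807/3⌋ = $41,602 → take DB $64,453. Book value $64,454.
Year 2: DB = ⌊$64,454 × 150%/3⌋ = $32,227; SL = ⌊$60,354/2⌋ = $30,177 → take DB $32,227. Book value $32,227.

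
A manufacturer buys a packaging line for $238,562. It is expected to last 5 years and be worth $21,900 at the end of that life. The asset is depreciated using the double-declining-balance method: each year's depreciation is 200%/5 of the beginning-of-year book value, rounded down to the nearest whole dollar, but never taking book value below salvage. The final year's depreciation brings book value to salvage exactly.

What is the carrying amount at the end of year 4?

$30,918

Depreciable base = $238,562 − $21,900 = $216,662.
Year 1: ⌊$238,562 × 200%/5⌋ = $95,424. Book value $143,138.
Year 2: ⌊$143,138 × 200%/5⌋ = $57,255. Book value $85,883.
Year 3: ⌊$85,883 × 200%/5⌋ = $34,353. Book value $51,530.
Year 4: ⌊$51,530 × 200%/5⌋ = $20,612. Book value $30,918.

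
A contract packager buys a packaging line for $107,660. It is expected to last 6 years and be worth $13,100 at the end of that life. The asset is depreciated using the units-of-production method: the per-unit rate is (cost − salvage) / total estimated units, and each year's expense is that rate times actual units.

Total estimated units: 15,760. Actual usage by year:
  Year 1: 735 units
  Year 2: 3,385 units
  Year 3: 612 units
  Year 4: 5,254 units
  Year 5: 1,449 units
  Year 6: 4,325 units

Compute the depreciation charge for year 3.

$3,672

Depreciable base = $107,660 − $13,100 = $94,560.
Rate = $94,560 / 15,760 units = $6 per unit.
Year 1: 735 × $6 = $4,410. Book value $103,250.
Year 2: 3,385 × $6 = $20,310. Book value $82,940.
Year 3: 612 × $6 = $3,672. Book value $79,268.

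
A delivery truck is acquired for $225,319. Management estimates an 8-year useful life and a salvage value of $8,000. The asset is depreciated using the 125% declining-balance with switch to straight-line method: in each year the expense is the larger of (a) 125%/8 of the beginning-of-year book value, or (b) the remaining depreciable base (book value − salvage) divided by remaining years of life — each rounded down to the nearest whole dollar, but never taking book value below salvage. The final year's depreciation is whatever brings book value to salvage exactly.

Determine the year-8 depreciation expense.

Depreciable base = $225,319 − $8,000 = $217,319.
Year 1: DB = ⌊$225,319 × 125%/8⌋ = $35,206; SL = ⌊$217,319/8⌋ = $27,164 → take DB $35,206. Book value $190,113.
Year 2: DB = ⌊$190,113 × 125%/8⌋ = $29,705; SL = ⌊$182,113/7⌋ = $26,016 → take DB $29,705. Book value $160,408.
Year 3: DB = ⌊$160,408 × 125%/8⌋ = $25,063; SL = ⌊$152,408/6⌋ = $25,401 → take SL $25,401. Book value $135,007.
Year 4: DB = ⌊$135,007 × 125%/8⌋ = $21,094; SL = ⌊$127,007/5⌋ = $25,401 → take SL $25,401. Book value $109,606.
Year 5: DB = ⌊$109,606 × 125%/8⌋ = $17,125; SL = ⌊$101,606/4⌋ = $25,401 → take SL $25,401. Book value $84,205.
Year 6: DB = ⌊$84,205 × 125%/8⌋ = $13,157; SL = ⌊$76,205/3⌋ = $25,401 → take SL $25,401. Book value $58,804.
Year 7: DB = ⌊$58,804 × 125%/8⌋ = $9,188; SL = ⌊$50,804/2⌋ = $25,402 → take SL $25,402. Book value $33,402.
Year 8 (final): $33,402 − $8,000 = $25,402. Book value $8,000.

$25,402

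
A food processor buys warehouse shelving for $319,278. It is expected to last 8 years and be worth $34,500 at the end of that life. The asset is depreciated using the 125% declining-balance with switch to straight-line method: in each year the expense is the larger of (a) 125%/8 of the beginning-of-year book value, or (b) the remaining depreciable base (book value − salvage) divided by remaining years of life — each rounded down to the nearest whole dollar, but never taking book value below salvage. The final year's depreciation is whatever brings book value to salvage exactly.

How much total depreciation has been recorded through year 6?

Depreciable base = $319,278 − $34,500 = $284,778.
Year 1: DB = ⌊$319,278 × 125%/8⌋ = $49,887; SL = ⌊$284,778/8⌋ = $35,597 → take DB $49,887. Book value $269,391.
Year 2: DB = ⌊$269,391 × 125%/8⌋ = $42,092; SL = ⌊$234,891/7⌋ = $33,555 → take DB $42,092. Book value $227,299.
Year 3: DB = ⌊$227,299 × 125%/8⌋ = $35,515; SL = ⌊$192,799/6⌋ = $32,133 → take DB $35,515. Book value $191,784.
Year 4: DB = ⌊$191,784 × 125%/8⌋ = $29,966; SL = ⌊$157,284/5⌋ = $31,456 → take SL $31,456. Book value $160,328.
Year 5: DB = ⌊$160,328 × 125%/8⌋ = $25,051; SL = ⌊$125,828/4⌋ = $31,457 → take SL $31,457. Book value $128,871.
Year 6: DB = ⌊$128,871 × 125%/8⌋ = $20,136; SL = ⌊$94,371/3⌋ = $31,457 → take SL $31,457. Book value $97,414.
Accumulated through year 6 = $319,278 − $97,414 = $221,864.

$221,864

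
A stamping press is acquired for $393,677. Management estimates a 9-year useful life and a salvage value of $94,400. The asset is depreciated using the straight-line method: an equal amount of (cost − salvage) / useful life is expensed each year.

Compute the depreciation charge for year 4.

$33,253

Depreciable base = $393,677 − $94,400 = $299,277.
Annual expense = $299,277 / 9 = $33,253.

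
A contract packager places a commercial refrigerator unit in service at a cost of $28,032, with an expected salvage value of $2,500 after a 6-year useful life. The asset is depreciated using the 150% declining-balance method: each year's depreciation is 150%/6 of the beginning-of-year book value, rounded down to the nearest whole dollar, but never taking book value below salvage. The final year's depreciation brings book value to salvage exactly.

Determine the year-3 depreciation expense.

$3,942

Depreciable base = $28,032 − $2,500 = $25,532.
Year 1: ⌊$28,032 × 150%/6⌋ = $7,008. Book value $21,024.
Year 2: ⌊$21,024 × 150%/6⌋ = $5,256. Book value $15,768.
Year 3: ⌊$15,768 × 150%/6⌋ = $3,942. Book value $11,826.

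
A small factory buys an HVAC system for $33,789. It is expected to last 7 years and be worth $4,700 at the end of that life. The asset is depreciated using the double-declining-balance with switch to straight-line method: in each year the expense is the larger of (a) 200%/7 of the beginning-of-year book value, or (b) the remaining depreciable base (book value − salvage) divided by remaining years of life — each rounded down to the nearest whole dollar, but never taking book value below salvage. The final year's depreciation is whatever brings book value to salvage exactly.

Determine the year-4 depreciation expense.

$3,518

Depreciable base = $33,789 − $4,700 = $29,089.
Year 1: DB = ⌊$33,789 × 200%/7⌋ = $9,654; SL = ⌊$29,089/7⌋ = $4,155 → take DB $9,654. Book value $24,135.
Year 2: DB = ⌊$24,135 × 200%/7⌋ = $6,895; SL = ⌊$19,435/6⌋ = $3,239 → take DB $6,895. Book value $17,240.
Year 3: DB = ⌊$17,240 × 200%/7⌋ = $4,925; SL = ⌊$12,540/5⌋ = $2,508 → take DB $4,925. Book value $12,315.
Year 4: DB = ⌊$12,315 × 200%/7⌋ = $3,518; SL = ⌊$7,615/4⌋ = $1,903 → take DB $3,518. Book value $8,797.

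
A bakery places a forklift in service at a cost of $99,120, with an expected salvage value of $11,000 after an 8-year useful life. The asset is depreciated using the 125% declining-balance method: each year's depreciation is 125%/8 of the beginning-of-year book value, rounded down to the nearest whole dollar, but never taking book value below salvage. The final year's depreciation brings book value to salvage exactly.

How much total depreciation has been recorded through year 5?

$56,731

Depreciable base = $99,120 − $11,000 = $88,120.
Year 1: ⌊$99,120 × 125%/8⌋ = $15,487. Book value $83,633.
Year 2: ⌊$83,633 × 125%/8⌋ = $13,067. Book value $70,566.
Year 3: ⌊$70,566 × 125%/8⌋ = $11,025. Book value $59,541.
Year 4: ⌊$59,541 × 125%/8⌋ = $9,303. Book value $50,238.
Year 5: ⌊$50,238 × 125%/8⌋ = $7,849. Book value $42,389.
Accumulated through year 5 = $99,120 − $42,389 = $56,731.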